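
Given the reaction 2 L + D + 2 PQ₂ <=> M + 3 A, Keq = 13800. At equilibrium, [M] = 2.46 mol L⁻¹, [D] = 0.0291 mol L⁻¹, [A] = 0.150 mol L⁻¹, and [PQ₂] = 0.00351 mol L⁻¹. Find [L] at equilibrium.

At equilibrium, Keq = [M]·[A]³ / ([L]²·[D]·[PQ₂]²) = 13800.
(2.46)·(0.150)³ / (([L])²·(0.0291)·(0.00351)²) = 13800
[L]² = 1.68 ⇒ [L] = 1.30 mol L⁻¹

[L] = 1.30 mol L⁻¹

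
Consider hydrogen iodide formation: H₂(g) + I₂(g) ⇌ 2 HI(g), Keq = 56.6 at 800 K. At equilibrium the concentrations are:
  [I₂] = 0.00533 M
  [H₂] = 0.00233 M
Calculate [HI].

[HI] = 0.0265 M

At equilibrium, Keq = [HI]² / ([H₂]·[I₂]) = 56.6.
([HI])² / ((0.00233)·(0.00533)) = 56.6
[HI]² = 7.03×10⁻⁴ ⇒ [HI] = 0.0265 M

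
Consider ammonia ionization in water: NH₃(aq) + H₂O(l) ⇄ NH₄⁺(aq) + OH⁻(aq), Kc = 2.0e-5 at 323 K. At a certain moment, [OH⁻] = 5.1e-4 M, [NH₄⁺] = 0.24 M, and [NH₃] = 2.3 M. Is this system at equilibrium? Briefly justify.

(H₂O is a pure liquid — omitted from Qc.)
Qc = [NH₄⁺]·[OH⁻] / [NH₃] = (0.24)·(5.1e-4) / (2.3) = 5.3e-5
Qc = 5.3e-5 > Kc = 2.0e-5: net reverse reaction.

no; Q > K, reaction proceeds in reverse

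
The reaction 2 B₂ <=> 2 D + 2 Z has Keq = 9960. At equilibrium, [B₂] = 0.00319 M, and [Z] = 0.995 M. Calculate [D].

At equilibrium, Keq = [D]²·[Z]² / [B₂]² = 9960.
([D])²·(0.995)² / (0.00319)² = 9960
[D]² = 0.102 ⇒ [D] = 0.320 M

[D] = 0.320 M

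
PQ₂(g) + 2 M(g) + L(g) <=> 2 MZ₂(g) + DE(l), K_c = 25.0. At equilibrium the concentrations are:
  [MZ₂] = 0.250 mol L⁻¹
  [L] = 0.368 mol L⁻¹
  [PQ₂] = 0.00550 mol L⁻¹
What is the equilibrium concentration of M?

(DE is a pure liquid — omitted from K_c.)
At equilibrium, K_c = [MZ₂]² / ([PQ₂]·[M]²·[L]) = 25.0.
(0.250)² / ((0.00550)·([M])²·(0.368)) = 25.0
[M]² = 1.24 ⇒ [M] = 1.11 mol L⁻¹

[M] = 1.11 mol L⁻¹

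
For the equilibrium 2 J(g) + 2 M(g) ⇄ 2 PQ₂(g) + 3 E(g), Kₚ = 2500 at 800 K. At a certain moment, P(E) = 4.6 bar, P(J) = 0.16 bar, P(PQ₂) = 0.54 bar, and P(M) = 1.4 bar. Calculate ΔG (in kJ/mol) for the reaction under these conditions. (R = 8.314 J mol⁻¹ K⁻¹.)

Qₚ = P(PQ₂)²·P(E)³ / (P(J)²·P(M)²) = (0.54)²·(4.6)³ / ((0.16)²·(1.4)²) = 566
ΔG = RT ln(Qₚ/Kₚ) = (8.314 J mol⁻¹ K⁻¹)(800 K) × ln(566/2500)
   = (6.651 kJ/mol)(-1.485) = -9.88 kJ/mol
ΔG < 0, so the forward reaction is spontaneous (proceeds forward).

ΔG = -9.88 kJ/mol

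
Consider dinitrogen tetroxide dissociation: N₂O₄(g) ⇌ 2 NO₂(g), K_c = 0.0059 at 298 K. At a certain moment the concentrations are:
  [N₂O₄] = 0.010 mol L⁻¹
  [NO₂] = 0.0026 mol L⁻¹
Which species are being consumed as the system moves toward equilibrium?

N₂O₄ (reactants)

Q_c = [NO₂]² / [N₂O₄] = (0.0026)² / (0.010) = 6.8×10⁻⁴
Q_c = 6.8×10⁻⁴ < K_c = 0.0059: net forward reaction.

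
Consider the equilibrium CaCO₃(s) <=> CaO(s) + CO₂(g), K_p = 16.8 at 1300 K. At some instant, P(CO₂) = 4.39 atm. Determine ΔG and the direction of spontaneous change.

(CaCO₃, CaO are pure solids — omitted from Q_p.)
Q_p = P(CO₂) = 4.39
ΔG = RT ln(Q_p/K_p) = (8.314 J mol⁻¹ K⁻¹)(1300 K) × ln(4.39/16.8)
   = (10.81 kJ/mol)(-1.342) = -14.5 kJ/mol
ΔG < 0, so the forward reaction is spontaneous (proceeds forward).

ΔG = -14.5 kJ/mol; the forward reaction is spontaneous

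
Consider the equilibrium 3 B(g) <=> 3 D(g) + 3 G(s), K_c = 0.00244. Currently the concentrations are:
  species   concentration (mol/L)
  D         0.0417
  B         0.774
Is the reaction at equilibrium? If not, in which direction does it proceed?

toward products

(G is a pure solid — omitted from Q_c.)
Q_c = [D]³ / [B]³ = (0.0417)³ / (0.774)³ = 1.56e-4
Q_c = 1.56e-4 < K_c = 0.00244, so the forward reaction proceeds.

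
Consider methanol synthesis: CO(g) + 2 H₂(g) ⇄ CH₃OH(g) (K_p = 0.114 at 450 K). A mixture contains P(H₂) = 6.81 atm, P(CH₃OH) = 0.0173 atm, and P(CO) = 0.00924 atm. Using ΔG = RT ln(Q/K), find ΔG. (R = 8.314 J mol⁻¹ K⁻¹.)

ΔG = -3.88 kJ/mol

Q_p = P(CH₃OH) / (P(CO)·P(H₂)²) = (0.0173) / ((0.00924)·(6.81)²) = 0.0404
ΔG = RT ln(Q_p/K_p) = (8.314 J mol⁻¹ K⁻¹)(450 K) × ln(0.0404/0.114)
   = (3.741 kJ/mol)(-1.037) = -3.88 kJ/mol
ΔG < 0, so the forward reaction is spontaneous (proceeds forward).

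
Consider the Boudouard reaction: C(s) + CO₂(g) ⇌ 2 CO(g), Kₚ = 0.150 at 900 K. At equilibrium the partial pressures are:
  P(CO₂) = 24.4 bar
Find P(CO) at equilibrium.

P(CO) = 1.91 bar

(C is a pure solid — omitted from Kₚ.)
At equilibrium, Kₚ = P(CO)² / P(CO₂) = 0.150.
(P(CO))² / (24.4) = 0.150
P(CO)² = 3.66 ⇒ P(CO) = 1.91 bar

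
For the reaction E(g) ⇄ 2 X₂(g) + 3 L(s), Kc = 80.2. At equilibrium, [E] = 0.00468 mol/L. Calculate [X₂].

[X₂] = 0.613 mol/L

(L is a pure solid — omitted from Kc.)
At equilibrium, Kc = [X₂]² / [E] = 80.2.
([X₂])² / (0.00468) = 80.2
[X₂]² = 0.375 ⇒ [X₂] = 0.613 mol/L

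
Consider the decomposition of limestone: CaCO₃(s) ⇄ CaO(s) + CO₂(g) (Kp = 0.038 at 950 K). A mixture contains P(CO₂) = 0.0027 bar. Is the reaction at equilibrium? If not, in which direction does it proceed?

(CaCO₃, CaO are pure solids — omitted from Qp.)
Qp = P(CO₂) = 0.0027
Qp = 0.0027 < Kp = 0.038, so the forward reaction proceeds.

forward (toward products)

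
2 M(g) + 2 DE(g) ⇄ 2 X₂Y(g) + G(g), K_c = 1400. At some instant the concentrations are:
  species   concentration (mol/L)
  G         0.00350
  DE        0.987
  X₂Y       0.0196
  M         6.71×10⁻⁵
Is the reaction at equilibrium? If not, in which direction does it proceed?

Q_c = [X₂Y]²·[G] / ([M]²·[DE]²) = (0.0196)²·(0.00350) / ((6.71×10⁻⁵)²·(0.987)²) = 307
Q_c = 307 < K_c = 1400, so the forward reaction proceeds.

in the forward direction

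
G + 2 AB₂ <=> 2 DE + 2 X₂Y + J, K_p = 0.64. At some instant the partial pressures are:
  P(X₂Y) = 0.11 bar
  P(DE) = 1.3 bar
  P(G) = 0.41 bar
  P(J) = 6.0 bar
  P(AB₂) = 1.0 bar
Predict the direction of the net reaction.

Q_p = P(DE)²·P(X₂Y)²·P(J) / (P(G)·P(AB₂)²) = (1.3)²·(0.11)²·(6.0) / ((0.41)·(1.0)²) = 0.30
Q_p = 0.30 < K_p = 0.64, so the forward reaction proceeds.

toward products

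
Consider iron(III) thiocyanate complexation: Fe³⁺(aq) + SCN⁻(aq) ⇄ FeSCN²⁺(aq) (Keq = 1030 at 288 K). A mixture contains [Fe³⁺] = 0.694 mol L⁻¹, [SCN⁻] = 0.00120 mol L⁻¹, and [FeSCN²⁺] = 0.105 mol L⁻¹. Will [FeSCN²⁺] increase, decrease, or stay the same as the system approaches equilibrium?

Q = [FeSCN²⁺] / ([Fe³⁺]·[SCN⁻]) = (0.105) / ((0.694)·(0.00120)) = 126
Q = 126 < Keq = 1030: net forward reaction.
FeSCN²⁺ is a product, so it increases.

increase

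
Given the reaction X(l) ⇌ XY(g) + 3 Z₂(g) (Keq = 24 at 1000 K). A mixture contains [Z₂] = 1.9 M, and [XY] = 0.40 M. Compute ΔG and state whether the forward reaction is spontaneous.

ΔG = -18.0 kJ/mol; the forward reaction is spontaneous

(X is a pure liquid — omitted from Q.)
Q = [XY]·[Z₂]³ = (0.40)·(1.9)³ = 2.74
ΔG = RT ln(Q/Keq) = (8.314 J mol⁻¹ K⁻¹)(1000 K) × ln(2.74/24)
   = (8.314 kJ/mol)(-2.170) = -18.0 kJ/mol
ΔG < 0, so the forward reaction is spontaneous (proceeds forward).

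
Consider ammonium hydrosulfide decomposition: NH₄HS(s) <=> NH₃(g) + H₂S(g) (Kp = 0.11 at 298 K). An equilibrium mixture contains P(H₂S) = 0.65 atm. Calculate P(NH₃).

P(NH₃) = 0.17 atm

(NH₄HS is a pure solid — omitted from Kp.)
At equilibrium, Kp = P(NH₃)·P(H₂S) = 0.11.
(P(NH₃))·(0.65) = 0.11
P(NH₃) = 0.169 = 0.17 atm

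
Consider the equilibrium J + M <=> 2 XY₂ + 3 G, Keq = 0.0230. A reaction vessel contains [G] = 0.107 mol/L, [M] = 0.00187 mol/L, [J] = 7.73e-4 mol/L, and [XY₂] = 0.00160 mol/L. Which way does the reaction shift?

in the forward direction

Q = [XY₂]²·[G]³ / ([J]·[M]) = (0.00160)²·(0.107)³ / ((7.73e-4)·(0.00187)) = 0.00217
Q = 0.00217 < Keq = 0.0230, so the forward reaction proceeds.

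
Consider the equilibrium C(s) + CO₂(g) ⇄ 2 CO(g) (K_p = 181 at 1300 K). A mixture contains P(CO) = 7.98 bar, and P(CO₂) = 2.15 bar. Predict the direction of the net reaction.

(C is a pure solid — omitted from Q_p.)
Q_p = P(CO)² / P(CO₂) = (7.98)² / (2.15) = 29.6
Q_p = 29.6 < K_p = 181, so the forward reaction proceeds.

to the right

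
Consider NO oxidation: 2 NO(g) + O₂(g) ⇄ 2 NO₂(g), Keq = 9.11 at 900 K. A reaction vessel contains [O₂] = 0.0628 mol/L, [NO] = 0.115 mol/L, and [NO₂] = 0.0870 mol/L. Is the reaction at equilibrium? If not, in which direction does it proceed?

Q = [NO₂]² / ([NO]²·[O₂]) = (0.0870)² / ((0.115)²·(0.0628)) = 9.11
Q = 9.11 = Keq, so the system is already at equilibrium.

neither direction; the system is at equilibrium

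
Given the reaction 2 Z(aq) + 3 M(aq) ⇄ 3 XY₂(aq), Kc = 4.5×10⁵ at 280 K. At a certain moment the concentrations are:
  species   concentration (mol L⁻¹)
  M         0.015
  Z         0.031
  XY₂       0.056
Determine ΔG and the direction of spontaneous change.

ΔG = -4.93 kJ/mol; the forward reaction is spontaneous

Qc = [XY₂]³ / ([Z]²·[M]³) = (0.056)³ / ((0.031)²·(0.015)³) = 54100
ΔG = RT ln(Qc/Kc) = (8.314 J mol⁻¹ K⁻¹)(280 K) × ln(54100/4.5×10⁵)
   = (2.328 kJ/mol)(-2.118) = -4.93 kJ/mol
ΔG < 0, so the forward reaction is spontaneous (proceeds forward).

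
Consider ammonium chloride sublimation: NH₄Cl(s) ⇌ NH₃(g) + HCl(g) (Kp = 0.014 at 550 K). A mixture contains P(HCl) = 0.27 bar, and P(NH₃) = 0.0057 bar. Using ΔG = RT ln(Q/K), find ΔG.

(NH₄Cl is a pure solid — omitted from Qp.)
Qp = P(NH₃)·P(HCl) = (0.0057)·(0.27) = 0.00154
ΔG = RT ln(Qp/Kp) = (8.314 J mol⁻¹ K⁻¹)(550 K) × ln(0.00154/0.014)
   = (4.573 kJ/mol)(-2.207) = -10.1 kJ/mol
ΔG < 0, so the forward reaction is spontaneous (proceeds forward).

ΔG = -10.1 kJ/mol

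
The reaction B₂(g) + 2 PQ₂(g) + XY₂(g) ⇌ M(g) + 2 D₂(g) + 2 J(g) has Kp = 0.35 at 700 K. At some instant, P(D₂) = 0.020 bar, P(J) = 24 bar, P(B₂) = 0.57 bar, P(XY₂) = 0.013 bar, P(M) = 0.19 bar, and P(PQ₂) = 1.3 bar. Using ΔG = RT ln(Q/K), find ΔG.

ΔG = 13.4 kJ/mol

Qp = P(M)·P(D₂)²·P(J)² / (P(B₂)·P(PQ₂)²·P(XY₂)) = (0.19)·(0.020)²·(24)² / ((0.57)·(1.3)²·(0.013)) = 3.50
ΔG = RT ln(Qp/Kp) = (8.314 J mol⁻¹ K⁻¹)(700 K) × ln(3.50/0.35)
   = (5.820 kJ/mol)(2.303) = 13.4 kJ/mol
ΔG > 0, so the forward reaction is non-spontaneous (proceeds in reverse).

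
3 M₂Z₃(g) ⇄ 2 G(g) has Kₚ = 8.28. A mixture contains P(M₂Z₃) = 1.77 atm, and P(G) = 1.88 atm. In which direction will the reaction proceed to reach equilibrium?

forward (toward products)

Qₚ = P(G)² / P(M₂Z₃)³ = (1.88)² / (1.77)³ = 0.637
Qₚ = 0.637 < Kₚ = 8.28, so the forward reaction proceeds.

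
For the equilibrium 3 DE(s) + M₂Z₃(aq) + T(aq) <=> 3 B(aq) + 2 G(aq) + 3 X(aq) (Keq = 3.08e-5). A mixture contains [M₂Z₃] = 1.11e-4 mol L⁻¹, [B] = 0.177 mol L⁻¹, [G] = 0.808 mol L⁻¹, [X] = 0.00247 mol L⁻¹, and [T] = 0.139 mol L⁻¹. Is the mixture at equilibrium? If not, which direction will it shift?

(DE is a pure solid — omitted from Q.)
Q = [B]³·[G]²·[X]³ / ([M₂Z₃]·[T]) = (0.177)³·(0.808)²·(0.00247)³ / ((1.11e-4)·(0.139)) = 3.54e-6
Q = 3.54e-6 < Keq = 3.08e-5: net forward reaction.

no; Q < K, reaction proceeds forward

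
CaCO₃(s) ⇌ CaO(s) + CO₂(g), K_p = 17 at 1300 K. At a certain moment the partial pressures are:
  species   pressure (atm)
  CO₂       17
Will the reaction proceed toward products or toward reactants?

(CaCO₃, CaO are pure solids — omitted from Q_p.)
Q_p = P(CO₂) = 17
Q_p = 17 = K_p, so the system is already at equilibrium.

no net change (already at equilibrium)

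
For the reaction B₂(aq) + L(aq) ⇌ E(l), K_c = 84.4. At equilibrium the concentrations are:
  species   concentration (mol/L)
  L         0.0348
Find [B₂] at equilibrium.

[B₂] = 0.340 mol/L

(E is a pure liquid — omitted from K_c.)
At equilibrium, K_c = 1 / ([B₂]·[L]) = 84.4.
1 / (([B₂])·(0.0348)) = 84.4
[B₂] = 0.340 mol/L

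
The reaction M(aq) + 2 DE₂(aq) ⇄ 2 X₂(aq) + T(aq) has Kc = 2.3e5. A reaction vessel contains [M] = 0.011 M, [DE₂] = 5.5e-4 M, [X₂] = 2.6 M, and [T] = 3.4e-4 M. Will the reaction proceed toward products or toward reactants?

toward reactants

Qc = [X₂]²·[T] / ([M]·[DE₂]²) = (2.6)²·(3.4e-4) / ((0.011)·(5.5e-4)²) = 6.9e5
Qc = 6.9e5 > Kc = 2.3e5, so the reverse reaction proceeds.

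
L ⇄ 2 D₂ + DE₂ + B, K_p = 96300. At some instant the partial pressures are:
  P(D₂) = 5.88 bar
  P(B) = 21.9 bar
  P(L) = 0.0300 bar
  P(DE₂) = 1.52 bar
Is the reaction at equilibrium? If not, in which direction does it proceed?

toward products

Q_p = P(D₂)²·P(DE₂)·P(B) / P(L) = (5.88)²·(1.52)·(21.9) / (0.0300) = 38400
Q_p = 38400 < K_p = 96300, so the forward reaction proceeds.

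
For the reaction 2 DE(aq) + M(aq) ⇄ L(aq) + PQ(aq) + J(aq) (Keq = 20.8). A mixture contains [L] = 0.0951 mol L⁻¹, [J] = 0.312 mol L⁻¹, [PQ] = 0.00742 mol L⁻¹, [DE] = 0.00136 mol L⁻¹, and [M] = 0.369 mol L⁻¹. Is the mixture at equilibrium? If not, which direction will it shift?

Q = [L]·[PQ]·[J] / ([DE]²·[M]) = (0.0951)·(0.00742)·(0.312) / ((0.00136)²·(0.369)) = 323
Q = 323 > Keq = 20.8: net reverse reaction.

no; Q > K, reaction proceeds in reverse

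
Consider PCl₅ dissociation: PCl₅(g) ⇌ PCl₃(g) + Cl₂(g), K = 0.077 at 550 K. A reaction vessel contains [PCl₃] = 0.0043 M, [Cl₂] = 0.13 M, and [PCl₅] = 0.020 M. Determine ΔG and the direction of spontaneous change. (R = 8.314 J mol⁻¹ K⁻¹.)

Q = [PCl₃]·[Cl₂] / [PCl₅] = (0.0043)·(0.13) / (0.020) = 0.0280
ΔG = RT ln(Q/K) = (8.314 J mol⁻¹ K⁻¹)(550 K) × ln(0.0280/0.077)
   = (4.573 kJ/mol)(-1.012) = -4.63 kJ/mol
ΔG < 0, so the forward reaction is spontaneous (proceeds forward).

ΔG = -4.63 kJ/mol; the forward reaction is spontaneous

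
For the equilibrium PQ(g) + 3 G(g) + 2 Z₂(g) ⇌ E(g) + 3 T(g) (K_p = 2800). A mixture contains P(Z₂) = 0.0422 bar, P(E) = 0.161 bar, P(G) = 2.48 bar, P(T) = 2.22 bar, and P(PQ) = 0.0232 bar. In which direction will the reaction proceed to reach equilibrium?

no net change (already at equilibrium)

Q_p = P(E)·P(T)³ / (P(PQ)·P(G)³·P(Z₂)²) = (0.161)·(2.22)³ / ((0.0232)·(2.48)³·(0.0422)²) = 2800
Q_p = 2800 = K_p, so the system is already at equilibrium.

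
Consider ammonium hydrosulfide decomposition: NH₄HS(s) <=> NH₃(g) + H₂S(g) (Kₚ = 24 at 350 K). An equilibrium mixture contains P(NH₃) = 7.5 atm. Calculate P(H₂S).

P(H₂S) = 3.2 atm

(NH₄HS is a pure solid — omitted from Kₚ.)
At equilibrium, Kₚ = P(NH₃)·P(H₂S) = 24.
(7.5)·(P(H₂S)) = 24
P(H₂S) = 3.20 = 3.2 atm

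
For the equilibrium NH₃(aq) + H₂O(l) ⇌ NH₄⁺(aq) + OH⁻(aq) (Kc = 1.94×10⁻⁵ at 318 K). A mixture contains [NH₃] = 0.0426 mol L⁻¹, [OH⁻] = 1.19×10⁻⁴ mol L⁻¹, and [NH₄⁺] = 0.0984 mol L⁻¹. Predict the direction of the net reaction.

reverse (toward reactants)

(H₂O is a pure liquid — omitted from Qc.)
Qc = [NH₄⁺]·[OH⁻] / [NH₃] = (0.0984)·(1.19×10⁻⁴) / (0.0426) = 2.75×10⁻⁴
Qc = 2.75×10⁻⁴ > Kc = 1.94×10⁻⁵, so the reverse reaction proceeds.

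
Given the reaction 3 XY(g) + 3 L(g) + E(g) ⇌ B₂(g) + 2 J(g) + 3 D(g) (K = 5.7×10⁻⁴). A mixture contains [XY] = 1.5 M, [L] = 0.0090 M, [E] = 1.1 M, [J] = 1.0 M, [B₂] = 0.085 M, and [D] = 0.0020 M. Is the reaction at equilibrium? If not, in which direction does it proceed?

Q = [B₂]·[J]²·[D]³ / ([XY]³·[L]³·[E]) = (0.085)·(1.0)²·(0.0020)³ / ((1.5)³·(0.0090)³·(1.1)) = 2.5×10⁻⁴
Q = 2.5×10⁻⁴ < K = 5.7×10⁻⁴, so the forward reaction proceeds.

in the forward direction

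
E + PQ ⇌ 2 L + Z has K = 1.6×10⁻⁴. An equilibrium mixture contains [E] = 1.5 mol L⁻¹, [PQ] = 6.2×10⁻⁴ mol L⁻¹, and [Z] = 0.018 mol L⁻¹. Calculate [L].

[L] = 0.0029 mol L⁻¹

At equilibrium, K = [L]²·[Z] / ([E]·[PQ]) = 1.6×10⁻⁴.
([L])²·(0.018) / ((1.5)·(6.2×10⁻⁴)) = 1.6×10⁻⁴
[L]² = 8.27×10⁻⁶ ⇒ [L] = 0.0029 mol L⁻¹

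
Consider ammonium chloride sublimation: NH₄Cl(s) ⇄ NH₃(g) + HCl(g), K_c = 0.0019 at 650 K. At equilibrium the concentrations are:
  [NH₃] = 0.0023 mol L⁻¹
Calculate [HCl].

(NH₄Cl is a pure solid — omitted from K_c.)
At equilibrium, K_c = [NH₃]·[HCl] = 0.0019.
(0.0023)·([HCl]) = 0.0019
[HCl] = 0.826 = 0.83 mol L⁻¹

[HCl] = 0.83 mol L⁻¹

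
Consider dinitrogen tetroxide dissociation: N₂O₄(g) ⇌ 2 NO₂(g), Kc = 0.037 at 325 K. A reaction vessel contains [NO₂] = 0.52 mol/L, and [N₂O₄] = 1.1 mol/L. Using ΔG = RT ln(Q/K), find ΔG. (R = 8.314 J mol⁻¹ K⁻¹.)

ΔG = 5.12 kJ/mol

Qc = [NO₂]² / [N₂O₄] = (0.52)² / (1.1) = 0.246
ΔG = RT ln(Qc/Kc) = (8.314 J mol⁻¹ K⁻¹)(325 K) × ln(0.246/0.037)
   = (2.702 kJ/mol)(1.894) = 5.12 kJ/mol
ΔG > 0, so the forward reaction is non-spontaneous (proceeds in reverse).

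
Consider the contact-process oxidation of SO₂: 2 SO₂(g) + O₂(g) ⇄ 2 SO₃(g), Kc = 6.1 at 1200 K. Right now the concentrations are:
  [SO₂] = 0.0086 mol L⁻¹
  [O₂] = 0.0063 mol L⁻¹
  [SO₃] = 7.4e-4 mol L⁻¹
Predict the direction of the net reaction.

toward products

Qc = [SO₃]² / ([SO₂]²·[O₂]) = (7.4e-4)² / ((0.0086)²·(0.0063)) = 1.2
Qc = 1.2 < Kc = 6.1, so the forward reaction proceeds.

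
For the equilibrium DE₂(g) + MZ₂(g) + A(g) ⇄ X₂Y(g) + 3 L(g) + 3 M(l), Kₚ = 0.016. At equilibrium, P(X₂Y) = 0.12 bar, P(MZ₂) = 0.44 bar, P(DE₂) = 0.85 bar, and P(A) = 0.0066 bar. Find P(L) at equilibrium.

P(L) = 0.069 bar

(M is a pure liquid — omitted from Kₚ.)
At equilibrium, Kₚ = P(X₂Y)·P(L)³ / (P(DE₂)·P(MZ₂)·P(A)) = 0.016.
(0.12)·(P(L))³ / ((0.85)·(0.44)·(0.0066)) = 0.016
P(L)³ = 3.29×10⁻⁴ ⇒ P(L) = 0.069 bar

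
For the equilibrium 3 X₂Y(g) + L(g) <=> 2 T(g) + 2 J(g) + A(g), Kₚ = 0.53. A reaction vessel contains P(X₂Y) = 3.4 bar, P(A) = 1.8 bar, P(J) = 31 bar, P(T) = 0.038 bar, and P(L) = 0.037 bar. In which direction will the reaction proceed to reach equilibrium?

Qₚ = P(T)²·P(J)²·P(A) / (P(X₂Y)³·P(L)) = (0.038)²·(31)²·(1.8) / ((3.4)³·(0.037)) = 1.7
Qₚ = 1.7 > Kₚ = 0.53, so the reverse reaction proceeds.

to the left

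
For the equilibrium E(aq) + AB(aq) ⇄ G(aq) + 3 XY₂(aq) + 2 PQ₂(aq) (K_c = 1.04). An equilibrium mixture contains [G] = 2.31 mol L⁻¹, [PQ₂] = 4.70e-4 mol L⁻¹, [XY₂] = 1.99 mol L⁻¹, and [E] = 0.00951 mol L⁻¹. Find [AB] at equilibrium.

[AB] = 4.07e-4 mol L⁻¹

At equilibrium, K_c = [G]·[XY₂]³·[PQ₂]² / ([E]·[AB]) = 1.04.
(2.31)·(1.99)³·(4.70e-4)² / ((0.00951)·([AB])) = 1.04
[AB] = 4.07e-4 mol L⁻¹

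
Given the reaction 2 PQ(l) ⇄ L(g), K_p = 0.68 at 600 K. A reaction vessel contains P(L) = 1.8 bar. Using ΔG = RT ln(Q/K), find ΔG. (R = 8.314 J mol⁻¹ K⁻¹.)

(PQ is a pure liquid — omitted from Q_p.)
Q_p = P(L) = 1.80
ΔG = RT ln(Q_p/K_p) = (8.314 J mol⁻¹ K⁻¹)(600 K) × ln(1.80/0.68)
   = (4.988 kJ/mol)(0.9734) = 4.86 kJ/mol
ΔG > 0, so the forward reaction is non-spontaneous (proceeds in reverse).

ΔG = 4.86 kJ/mol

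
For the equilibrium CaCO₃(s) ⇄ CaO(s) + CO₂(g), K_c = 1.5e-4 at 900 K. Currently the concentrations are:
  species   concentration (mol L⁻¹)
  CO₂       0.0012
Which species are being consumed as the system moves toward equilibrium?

CaO, CO₂ (products)

(CaCO₃, CaO are pure solids — omitted from Q_c.)
Q_c = [CO₂] = 0.0012
Q_c = 0.0012 > K_c = 1.5e-4: net reverse reaction.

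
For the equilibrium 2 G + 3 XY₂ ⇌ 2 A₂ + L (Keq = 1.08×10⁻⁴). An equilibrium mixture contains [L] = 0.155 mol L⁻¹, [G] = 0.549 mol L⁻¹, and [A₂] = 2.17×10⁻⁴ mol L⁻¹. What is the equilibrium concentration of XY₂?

[XY₂] = 0.0608 mol L⁻¹

At equilibrium, Keq = [A₂]²·[L] / ([G]²·[XY₂]³) = 1.08×10⁻⁴.
(2.17×10⁻⁴)²·(0.155) / ((0.549)²·([XY₂])³) = 1.08×10⁻⁴
[XY₂]³ = 2.24×10⁻⁴ ⇒ [XY₂] = 0.0608 mol L⁻¹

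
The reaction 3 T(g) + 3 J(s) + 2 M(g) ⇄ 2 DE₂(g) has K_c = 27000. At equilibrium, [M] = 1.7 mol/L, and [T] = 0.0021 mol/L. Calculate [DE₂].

[DE₂] = 0.027 mol/L

(J is a pure solid — omitted from K_c.)
At equilibrium, K_c = [DE₂]² / ([T]³·[M]²) = 27000.
([DE₂])² / ((0.0021)³·(1.7)²) = 27000
[DE₂]² = 7.23×10⁻⁴ ⇒ [DE₂] = 0.027 mol/L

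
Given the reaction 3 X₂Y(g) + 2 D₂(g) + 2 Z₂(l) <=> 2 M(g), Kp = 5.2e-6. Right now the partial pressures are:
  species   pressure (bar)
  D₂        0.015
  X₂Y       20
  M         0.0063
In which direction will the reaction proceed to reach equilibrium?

(Z₂ is a pure liquid — omitted from Qp.)
Qp = P(M)² / (P(X₂Y)³·P(D₂)²) = (0.0063)² / ((20)³·(0.015)²) = 2.2e-5
Qp = 2.2e-5 > Kp = 5.2e-6, so the reverse reaction proceeds.

in the reverse direction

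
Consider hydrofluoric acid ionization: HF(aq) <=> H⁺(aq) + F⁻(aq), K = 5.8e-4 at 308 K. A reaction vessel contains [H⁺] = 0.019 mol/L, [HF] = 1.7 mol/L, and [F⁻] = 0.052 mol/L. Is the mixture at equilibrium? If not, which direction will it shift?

Q = [H⁺]·[F⁻] / [HF] = (0.019)·(0.052) / (1.7) = 5.8e-4
Q = 5.8e-4 = K; the system is at equilibrium.

yes, at equilibrium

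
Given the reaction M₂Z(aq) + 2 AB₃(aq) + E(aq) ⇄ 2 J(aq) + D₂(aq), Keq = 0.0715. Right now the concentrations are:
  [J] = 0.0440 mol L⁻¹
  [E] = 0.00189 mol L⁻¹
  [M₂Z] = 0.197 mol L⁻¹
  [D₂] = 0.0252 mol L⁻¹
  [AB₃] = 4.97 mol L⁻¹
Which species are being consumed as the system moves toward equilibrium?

M₂Z, AB₃, E (reactants)

Q = [J]²·[D₂] / ([M₂Z]·[AB₃]²·[E]) = (0.0440)²·(0.0252) / ((0.197)·(4.97)²·(0.00189)) = 0.00530
Q = 0.00530 < Keq = 0.0715: net forward reaction.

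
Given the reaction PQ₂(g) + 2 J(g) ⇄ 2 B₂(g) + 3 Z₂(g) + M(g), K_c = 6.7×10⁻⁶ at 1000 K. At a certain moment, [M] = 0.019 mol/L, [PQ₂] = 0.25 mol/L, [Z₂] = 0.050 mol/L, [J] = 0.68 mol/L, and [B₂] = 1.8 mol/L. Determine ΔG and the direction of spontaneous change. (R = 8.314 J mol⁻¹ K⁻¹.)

Q_c = [B₂]²·[Z₂]³·[M] / ([PQ₂]·[J]²) = (1.8)²·(0.050)³·(0.019) / ((0.25)·(0.68)²) = 6.66×10⁻⁵
ΔG = RT ln(Q_c/K_c) = (8.314 J mol⁻¹ K⁻¹)(1000 K) × ln(6.66×10⁻⁵/6.7×10⁻⁶)
   = (8.314 kJ/mol)(2.297) = 19.1 kJ/mol
ΔG > 0, so the forward reaction is non-spontaneous (proceeds in reverse).

ΔG = 19.1 kJ/mol; the forward reaction is non-spontaneous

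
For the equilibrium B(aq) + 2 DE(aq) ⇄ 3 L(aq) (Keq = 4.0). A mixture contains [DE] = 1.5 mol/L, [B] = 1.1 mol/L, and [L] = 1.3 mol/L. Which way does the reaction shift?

Q = [L]³ / ([B]·[DE]²) = (1.3)³ / ((1.1)·(1.5)²) = 0.89
Q = 0.89 < Keq = 4.0, so the forward reaction proceeds.

to the right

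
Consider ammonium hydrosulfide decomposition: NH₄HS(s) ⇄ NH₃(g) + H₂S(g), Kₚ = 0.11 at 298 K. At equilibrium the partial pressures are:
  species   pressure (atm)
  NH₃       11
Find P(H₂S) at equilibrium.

(NH₄HS is a pure solid — omitted from Kₚ.)
At equilibrium, Kₚ = P(NH₃)·P(H₂S) = 0.11.
(11)·(P(H₂S)) = 0.11
P(H₂S) = 0.0100 = 0.010 atm

P(H₂S) = 0.010 atm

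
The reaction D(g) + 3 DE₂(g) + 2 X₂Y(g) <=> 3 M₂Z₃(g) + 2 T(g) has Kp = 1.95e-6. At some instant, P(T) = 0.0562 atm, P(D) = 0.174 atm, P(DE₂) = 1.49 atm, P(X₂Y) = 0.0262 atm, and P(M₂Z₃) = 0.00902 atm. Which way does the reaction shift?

Qp = P(M₂Z₃)³·P(T)² / (P(D)·P(DE₂)³·P(X₂Y)²) = (0.00902)³·(0.0562)² / ((0.174)·(1.49)³·(0.0262)²) = 5.87e-6
Qp = 5.87e-6 > Kp = 1.95e-6, so the reverse reaction proceeds.

toward reactants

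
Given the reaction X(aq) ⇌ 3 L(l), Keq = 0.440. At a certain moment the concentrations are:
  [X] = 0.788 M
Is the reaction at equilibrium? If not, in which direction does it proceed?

(L is a pure liquid — omitted from Q.)
Q = 1 / [X] = 1 / (0.788) = 1.27
Q = 1.27 > Keq = 0.440, so the reverse reaction proceeds.

reverse (toward reactants)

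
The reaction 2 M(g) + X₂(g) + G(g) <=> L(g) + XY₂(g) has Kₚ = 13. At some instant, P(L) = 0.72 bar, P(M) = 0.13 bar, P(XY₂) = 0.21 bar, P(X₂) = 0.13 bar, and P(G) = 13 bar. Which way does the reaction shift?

toward products

Qₚ = P(L)·P(XY₂) / (P(M)²·P(X₂)·P(G)) = (0.72)·(0.21) / ((0.13)²·(0.13)·(13)) = 5.3
Qₚ = 5.3 < Kₚ = 13, so the forward reaction proceeds.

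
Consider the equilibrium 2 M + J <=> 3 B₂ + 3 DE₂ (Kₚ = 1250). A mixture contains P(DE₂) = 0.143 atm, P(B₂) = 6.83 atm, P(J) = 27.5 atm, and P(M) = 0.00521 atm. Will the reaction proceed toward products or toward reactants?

at equilibrium

Qₚ = P(B₂)³·P(DE₂)³ / (P(M)²·P(J)) = (6.83)³·(0.143)³ / ((0.00521)²·(27.5)) = 1250
Qₚ = 1250 = Kₚ, so the system is already at equilibrium.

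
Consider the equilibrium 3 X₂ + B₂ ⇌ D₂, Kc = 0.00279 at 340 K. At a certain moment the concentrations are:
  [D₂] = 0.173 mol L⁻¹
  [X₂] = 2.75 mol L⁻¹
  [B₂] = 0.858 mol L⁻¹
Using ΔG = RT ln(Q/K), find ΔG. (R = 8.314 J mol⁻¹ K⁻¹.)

ΔG = 3.52 kJ/mol

Qc = [D₂] / ([X₂]³·[B₂]) = (0.173) / ((2.75)³·(0.858)) = 0.00970
ΔG = RT ln(Qc/Kc) = (8.314 J mol⁻¹ K⁻¹)(340 K) × ln(0.00970/0.00279)
   = (2.827 kJ/mol)(1.246) = 3.52 kJ/mol
ΔG > 0, so the forward reaction is non-spontaneous (proceeds in reverse).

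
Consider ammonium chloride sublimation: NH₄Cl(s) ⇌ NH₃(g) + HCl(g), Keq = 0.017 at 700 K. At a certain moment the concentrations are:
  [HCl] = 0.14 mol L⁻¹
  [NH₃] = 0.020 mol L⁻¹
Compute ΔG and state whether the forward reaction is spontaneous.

ΔG = -10.5 kJ/mol; the forward reaction is spontaneous

(NH₄Cl is a pure solid — omitted from Q.)
Q = [NH₃]·[HCl] = (0.020)·(0.14) = 0.00280
ΔG = RT ln(Q/Keq) = (8.314 J mol⁻¹ K⁻¹)(700 K) × ln(0.00280/0.017)
   = (5.820 kJ/mol)(-1.804) = -10.5 kJ/mol
ΔG < 0, so the forward reaction is spontaneous (proceeds forward).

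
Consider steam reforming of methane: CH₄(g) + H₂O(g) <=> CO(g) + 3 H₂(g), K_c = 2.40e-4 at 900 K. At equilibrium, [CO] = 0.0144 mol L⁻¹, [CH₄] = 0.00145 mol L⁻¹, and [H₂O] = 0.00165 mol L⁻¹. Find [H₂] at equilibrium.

At equilibrium, K_c = [CO]·[H₂]³ / ([CH₄]·[H₂O]) = 2.40e-4.
(0.0144)·([H₂])³ / ((0.00145)·(0.00165)) = 2.40e-4
[H₂]³ = 3.99e-8 ⇒ [H₂] = 0.00342 mol L⁻¹

[H₂] = 0.00342 mol L⁻¹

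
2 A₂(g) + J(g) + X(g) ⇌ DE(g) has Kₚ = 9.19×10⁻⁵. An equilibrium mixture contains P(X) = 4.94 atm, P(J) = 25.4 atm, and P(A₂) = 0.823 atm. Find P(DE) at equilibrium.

At equilibrium, Kₚ = P(DE) / (P(A₂)²·P(J)·P(X)) = 9.19×10⁻⁵.
(P(DE)) / ((0.823)²·(25.4)·(4.94)) = 9.19×10⁻⁵
P(DE) = 0.00781 atm

P(DE) = 0.00781 atm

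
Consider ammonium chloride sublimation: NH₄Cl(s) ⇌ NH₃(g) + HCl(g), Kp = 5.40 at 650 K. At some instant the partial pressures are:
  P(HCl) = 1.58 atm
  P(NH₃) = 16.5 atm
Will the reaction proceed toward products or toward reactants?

in the reverse direction

(NH₄Cl is a pure solid — omitted from Qp.)
Qp = P(NH₃)·P(HCl) = (16.5)·(1.58) = 26.1
Qp = 26.1 > Kp = 5.40, so the reverse reaction proceeds.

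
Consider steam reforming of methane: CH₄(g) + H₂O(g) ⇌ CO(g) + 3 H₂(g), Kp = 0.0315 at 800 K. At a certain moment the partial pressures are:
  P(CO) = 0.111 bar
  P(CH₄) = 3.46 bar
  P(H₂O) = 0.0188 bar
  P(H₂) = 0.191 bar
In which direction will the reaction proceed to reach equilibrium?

Qp = P(CO)·P(H₂)³ / (P(CH₄)·P(H₂O)) = (0.111)·(0.191)³ / ((3.46)·(0.0188)) = 0.0119
Qp = 0.0119 < Kp = 0.0315, so the forward reaction proceeds.

to the right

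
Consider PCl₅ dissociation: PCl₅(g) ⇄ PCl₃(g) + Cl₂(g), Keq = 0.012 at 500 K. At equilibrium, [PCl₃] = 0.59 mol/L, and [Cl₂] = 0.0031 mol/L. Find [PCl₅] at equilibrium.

[PCl₅] = 0.15 mol/L

At equilibrium, Keq = [PCl₃]·[Cl₂] / [PCl₅] = 0.012.
(0.59)·(0.0031) / ([PCl₅]) = 0.012
[PCl₅] = 0.152 = 0.15 mol/L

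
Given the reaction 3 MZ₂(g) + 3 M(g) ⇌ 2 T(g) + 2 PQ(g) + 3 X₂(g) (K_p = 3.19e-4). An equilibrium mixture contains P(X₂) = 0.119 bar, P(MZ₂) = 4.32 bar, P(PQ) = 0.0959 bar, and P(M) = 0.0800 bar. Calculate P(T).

At equilibrium, K_p = P(T)²·P(PQ)²·P(X₂)³ / (P(MZ₂)³·P(M)³) = 3.19e-4.
(P(T))²·(0.0959)²·(0.119)³ / ((4.32)³·(0.0800)³) = 3.19e-4
P(T)² = 0.850 ⇒ P(T) = 0.922 bar

P(T) = 0.922 bar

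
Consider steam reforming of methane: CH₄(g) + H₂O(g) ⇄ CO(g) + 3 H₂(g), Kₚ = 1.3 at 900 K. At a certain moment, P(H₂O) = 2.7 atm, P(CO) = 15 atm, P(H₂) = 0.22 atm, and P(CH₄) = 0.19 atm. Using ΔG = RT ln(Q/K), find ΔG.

ΔG = -10.7 kJ/mol

Qₚ = P(CO)·P(H₂)³ / (P(CH₄)·P(H₂O)) = (15)·(0.22)³ / ((0.19)·(2.7)) = 0.311
ΔG = RT ln(Qₚ/Kₚ) = (8.314 J mol⁻¹ K⁻¹)(900 K) × ln(0.311/1.3)
   = (7.483 kJ/mol)(-1.430) = -10.7 kJ/mol
ΔG < 0, so the forward reaction is spontaneous (proceeds forward).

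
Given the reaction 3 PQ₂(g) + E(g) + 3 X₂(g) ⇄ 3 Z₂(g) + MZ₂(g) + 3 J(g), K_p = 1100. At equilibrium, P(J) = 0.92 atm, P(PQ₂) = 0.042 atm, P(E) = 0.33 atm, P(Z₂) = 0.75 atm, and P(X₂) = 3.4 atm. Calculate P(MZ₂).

At equilibrium, K_p = P(Z₂)³·P(MZ₂)·P(J)³ / (P(PQ₂)³·P(E)·P(X₂)³) = 1100.
(0.75)³·(P(MZ₂))·(0.92)³ / ((0.042)³·(0.33)·(3.4)³) = 1100
P(MZ₂) = 3.22 = 3.2 atm

P(MZ₂) = 3.2 atm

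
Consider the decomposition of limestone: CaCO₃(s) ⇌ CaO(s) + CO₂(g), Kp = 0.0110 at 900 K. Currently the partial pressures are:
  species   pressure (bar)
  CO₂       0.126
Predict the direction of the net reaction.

(CaCO₃, CaO are pure solids — omitted from Qp.)
Qp = P(CO₂) = 0.126
Qp = 0.126 > Kp = 0.0110, so the reverse reaction proceeds.

reverse (toward reactants)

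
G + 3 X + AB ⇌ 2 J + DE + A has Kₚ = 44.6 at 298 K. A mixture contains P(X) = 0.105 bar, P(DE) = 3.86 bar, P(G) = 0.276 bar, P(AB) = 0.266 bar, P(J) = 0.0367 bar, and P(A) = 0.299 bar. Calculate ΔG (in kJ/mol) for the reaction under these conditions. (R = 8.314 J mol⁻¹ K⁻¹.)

Qₚ = P(J)²·P(DE)·P(A) / (P(G)·P(X)³·P(AB)) = (0.0367)²·(3.86)·(0.299) / ((0.276)·(0.105)³·(0.266)) = 18.3
ΔG = RT ln(Qₚ/Kₚ) = (8.314 J mol⁻¹ K⁻¹)(298 K) × ln(18.3/44.6)
   = (2.478 kJ/mol)(-0.8908) = -2.21 kJ/mol
ΔG < 0, so the forward reaction is spontaneous (proceeds forward).

ΔG = -2.21 kJ/mol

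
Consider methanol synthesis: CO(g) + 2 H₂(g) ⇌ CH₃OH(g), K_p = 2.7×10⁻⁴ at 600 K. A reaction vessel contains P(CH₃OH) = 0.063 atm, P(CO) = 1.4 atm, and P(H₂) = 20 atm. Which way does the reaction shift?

Q_p = P(CH₃OH) / (P(CO)·P(H₂)²) = (0.063) / ((1.4)·(20)²) = 1.1×10⁻⁴
Q_p = 1.1×10⁻⁴ < K_p = 2.7×10⁻⁴, so the forward reaction proceeds.

toward products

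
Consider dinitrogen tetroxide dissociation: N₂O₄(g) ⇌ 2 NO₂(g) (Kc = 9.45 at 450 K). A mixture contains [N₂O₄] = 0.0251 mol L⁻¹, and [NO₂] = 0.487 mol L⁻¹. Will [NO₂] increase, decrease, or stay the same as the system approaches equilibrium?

stay the same

Qc = [NO₂]² / [N₂O₄] = (0.487)² / (0.0251) = 9.45
Qc = 9.45 = Kc; the system is at equilibrium.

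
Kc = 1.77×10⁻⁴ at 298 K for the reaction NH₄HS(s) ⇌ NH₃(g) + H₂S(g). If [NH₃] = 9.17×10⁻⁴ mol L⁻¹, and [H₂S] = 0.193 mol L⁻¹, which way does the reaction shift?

(NH₄HS is a pure solid — omitted from Qc.)
Qc = [NH₃]·[H₂S] = (9.17×10⁻⁴)·(0.193) = 1.77×10⁻⁴
Qc = 1.77×10⁻⁴ = Kc, so the system is already at equilibrium.

at equilibrium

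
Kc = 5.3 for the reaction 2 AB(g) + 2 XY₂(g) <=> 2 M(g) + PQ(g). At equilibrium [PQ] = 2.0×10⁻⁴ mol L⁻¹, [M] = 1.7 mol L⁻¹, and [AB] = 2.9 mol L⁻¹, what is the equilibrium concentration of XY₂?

[XY₂] = 0.0036 mol L⁻¹

At equilibrium, Kc = [M]²·[PQ] / ([AB]²·[XY₂]²) = 5.3.
(1.7)²·(2.0×10⁻⁴) / ((2.9)²·([XY₂])²) = 5.3
[XY₂]² = 1.30×10⁻⁵ ⇒ [XY₂] = 0.0036 mol L⁻¹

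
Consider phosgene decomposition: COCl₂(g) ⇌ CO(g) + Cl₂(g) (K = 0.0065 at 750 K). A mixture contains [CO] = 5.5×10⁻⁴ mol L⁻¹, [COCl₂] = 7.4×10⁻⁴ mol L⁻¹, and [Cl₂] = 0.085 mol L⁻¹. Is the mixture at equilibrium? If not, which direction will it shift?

no; Q > K, reaction proceeds in reverse

Q = [CO]·[Cl₂] / [COCl₂] = (5.5×10⁻⁴)·(0.085) / (7.4×10⁻⁴) = 0.063
Q = 0.063 > K = 0.0065: net reverse reaction.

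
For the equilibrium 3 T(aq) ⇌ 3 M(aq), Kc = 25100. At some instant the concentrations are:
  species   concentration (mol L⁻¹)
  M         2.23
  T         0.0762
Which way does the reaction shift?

Qc = [M]³ / [T]³ = (2.23)³ / (0.0762)³ = 25100
Qc = 25100 = Kc, so the system is already at equilibrium.

at equilibrium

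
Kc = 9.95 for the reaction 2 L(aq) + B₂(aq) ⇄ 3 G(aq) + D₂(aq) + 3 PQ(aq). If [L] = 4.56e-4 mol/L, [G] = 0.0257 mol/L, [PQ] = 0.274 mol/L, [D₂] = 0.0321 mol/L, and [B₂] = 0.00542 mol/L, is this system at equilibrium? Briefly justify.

Qc = [G]³·[D₂]·[PQ]³ / ([L]²·[B₂]) = (0.0257)³·(0.0321)·(0.274)³ / ((4.56e-4)²·(0.00542)) = 9.95
Qc = 9.95 = Kc; the system is at equilibrium.

yes, at equilibrium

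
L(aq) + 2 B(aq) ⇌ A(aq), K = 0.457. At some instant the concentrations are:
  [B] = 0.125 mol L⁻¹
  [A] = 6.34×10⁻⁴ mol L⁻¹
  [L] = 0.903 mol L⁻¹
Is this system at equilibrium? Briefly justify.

no; Q < K, reaction proceeds forward

Q = [A] / ([L]·[B]²) = (6.34×10⁻⁴) / ((0.903)·(0.125)²) = 0.0449
Q = 0.0449 < K = 0.457: net forward reaction.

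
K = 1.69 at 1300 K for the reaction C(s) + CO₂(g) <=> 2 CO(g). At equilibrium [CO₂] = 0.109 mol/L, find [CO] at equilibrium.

(C is a pure solid — omitted from K.)
At equilibrium, K = [CO]² / [CO₂] = 1.69.
([CO])² / (0.109) = 1.69
[CO]² = 0.184 ⇒ [CO] = 0.429 mol/L

[CO] = 0.429 mol/L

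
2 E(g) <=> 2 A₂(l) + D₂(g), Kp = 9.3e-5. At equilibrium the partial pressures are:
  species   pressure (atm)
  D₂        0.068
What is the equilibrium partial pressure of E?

P(E) = 27 atm

(A₂ is a pure liquid — omitted from Kp.)
At equilibrium, Kp = P(D₂) / P(E)² = 9.3e-5.
(0.068) / (P(E))² = 9.3e-5
P(E)² = 731 ⇒ P(E) = 27 atm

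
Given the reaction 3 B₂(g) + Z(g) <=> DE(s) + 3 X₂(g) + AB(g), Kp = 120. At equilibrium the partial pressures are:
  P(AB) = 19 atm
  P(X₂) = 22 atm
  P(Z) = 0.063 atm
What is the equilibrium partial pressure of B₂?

(DE is a pure solid — omitted from Kp.)
At equilibrium, Kp = P(X₂)³·P(AB) / (P(B₂)³·P(Z)) = 120.
(22)³·(19) / ((P(B₂))³·(0.063)) = 120
P(B₂)³ = 26800 ⇒ P(B₂) = 30 atm

P(B₂) = 30 atm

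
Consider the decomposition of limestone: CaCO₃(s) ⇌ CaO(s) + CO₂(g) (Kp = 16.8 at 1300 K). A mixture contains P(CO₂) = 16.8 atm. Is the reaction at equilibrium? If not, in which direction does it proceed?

(CaCO₃, CaO are pure solids — omitted from Qp.)
Qp = P(CO₂) = 16.8
Qp = 16.8 = Kp, so the system is already at equilibrium.

no net change (already at equilibrium)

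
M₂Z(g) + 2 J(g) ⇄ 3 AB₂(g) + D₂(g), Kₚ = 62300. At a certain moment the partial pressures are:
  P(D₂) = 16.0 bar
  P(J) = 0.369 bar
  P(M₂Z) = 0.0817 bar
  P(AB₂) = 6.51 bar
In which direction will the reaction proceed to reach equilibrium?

Qₚ = P(AB₂)³·P(D₂) / (P(M₂Z)·P(J)²) = (6.51)³·(16.0) / ((0.0817)·(0.369)²) = 3.97×10⁵
Qₚ = 3.97×10⁵ > Kₚ = 62300, so the reverse reaction proceeds.

to the left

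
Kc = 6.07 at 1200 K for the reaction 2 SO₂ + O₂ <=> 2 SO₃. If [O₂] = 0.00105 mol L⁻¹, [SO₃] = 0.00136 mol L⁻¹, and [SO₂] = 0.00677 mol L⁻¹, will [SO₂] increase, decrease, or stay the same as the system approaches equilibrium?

Qc = [SO₃]² / ([SO₂]²·[O₂]) = (0.00136)² / ((0.00677)²·(0.00105)) = 38.4
Qc = 38.4 > Kc = 6.07: net reverse reaction.
SO₂ is a reactant, so it increases.

increase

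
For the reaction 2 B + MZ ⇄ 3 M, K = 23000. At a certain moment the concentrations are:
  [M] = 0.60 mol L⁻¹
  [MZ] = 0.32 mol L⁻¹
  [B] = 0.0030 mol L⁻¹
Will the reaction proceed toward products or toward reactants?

to the left

Q = [M]³ / ([B]²·[MZ]) = (0.60)³ / ((0.0030)²·(0.32)) = 75000
Q = 75000 > K = 23000, so the reverse reaction proceeds.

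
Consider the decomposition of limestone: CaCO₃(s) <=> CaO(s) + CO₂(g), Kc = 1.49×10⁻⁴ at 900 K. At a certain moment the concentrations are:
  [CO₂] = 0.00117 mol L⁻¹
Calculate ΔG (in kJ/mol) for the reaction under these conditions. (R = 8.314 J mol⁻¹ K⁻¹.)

ΔG = 15.4 kJ/mol

(CaCO₃, CaO are pure solids — omitted from Qc.)
Qc = [CO₂] = 0.00117
ΔG = RT ln(Qc/Kc) = (8.314 J mol⁻¹ K⁻¹)(900 K) × ln(0.00117/1.49×10⁻⁴)
   = (7.483 kJ/mol)(2.061) = 15.4 kJ/mol
ΔG > 0, so the forward reaction is non-spontaneous (proceeds in reverse).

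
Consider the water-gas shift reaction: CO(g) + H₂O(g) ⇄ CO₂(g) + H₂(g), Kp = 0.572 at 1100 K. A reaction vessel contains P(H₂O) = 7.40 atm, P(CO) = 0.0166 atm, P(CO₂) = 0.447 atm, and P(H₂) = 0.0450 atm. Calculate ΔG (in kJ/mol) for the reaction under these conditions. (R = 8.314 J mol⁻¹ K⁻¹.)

ΔG = -11.4 kJ/mol

Qp = P(CO₂)·P(H₂) / (P(CO)·P(H₂O)) = (0.447)·(0.0450) / ((0.0166)·(7.40)) = 0.164
ΔG = RT ln(Qp/Kp) = (8.314 J mol⁻¹ K⁻¹)(1100 K) × ln(0.164/0.572)
   = (9.145 kJ/mol)(-1.249) = -11.4 kJ/mol
ΔG < 0, so the forward reaction is spontaneous (proceeds forward).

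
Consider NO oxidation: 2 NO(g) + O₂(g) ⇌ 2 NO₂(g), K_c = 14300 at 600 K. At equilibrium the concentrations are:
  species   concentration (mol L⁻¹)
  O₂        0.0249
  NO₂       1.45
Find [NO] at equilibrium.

At equilibrium, K_c = [NO₂]² / ([NO]²·[O₂]) = 14300.
(1.45)² / (([NO])²·(0.0249)) = 14300
[NO]² = 0.00590 ⇒ [NO] = 0.0768 mol L⁻¹

[NO] = 0.0768 mol L⁻¹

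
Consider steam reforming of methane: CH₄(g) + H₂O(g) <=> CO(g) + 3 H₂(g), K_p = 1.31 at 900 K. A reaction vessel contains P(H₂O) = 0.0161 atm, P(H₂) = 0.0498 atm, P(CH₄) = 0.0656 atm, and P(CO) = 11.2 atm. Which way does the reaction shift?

Q_p = P(CO)·P(H₂)³ / (P(CH₄)·P(H₂O)) = (11.2)·(0.0498)³ / ((0.0656)·(0.0161)) = 1.31
Q_p = 1.31 = K_p, so the system is already at equilibrium.

no net change (already at equilibrium)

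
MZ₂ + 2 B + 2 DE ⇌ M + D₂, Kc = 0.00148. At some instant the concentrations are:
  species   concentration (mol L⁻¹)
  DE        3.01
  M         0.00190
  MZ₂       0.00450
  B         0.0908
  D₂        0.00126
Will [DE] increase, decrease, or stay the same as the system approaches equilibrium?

Qc = [M]·[D₂] / ([MZ₂]·[B]²·[DE]²) = (0.00190)·(0.00126) / ((0.00450)·(0.0908)²·(3.01)²) = 0.00712
Qc = 0.00712 > Kc = 0.00148: net reverse reaction.
DE is a reactant, so it increases.

increase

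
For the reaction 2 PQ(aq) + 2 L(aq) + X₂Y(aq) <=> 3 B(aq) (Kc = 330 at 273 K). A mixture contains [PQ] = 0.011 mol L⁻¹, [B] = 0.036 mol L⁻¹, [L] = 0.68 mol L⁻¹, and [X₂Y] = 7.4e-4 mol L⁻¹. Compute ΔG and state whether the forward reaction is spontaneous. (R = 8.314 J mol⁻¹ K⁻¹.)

ΔG = 2.79 kJ/mol; the forward reaction is non-spontaneous

Qc = [B]³ / ([PQ]²·[L]²·[X₂Y]) = (0.036)³ / ((0.011)²·(0.68)²·(7.4e-4)) = 1130
ΔG = RT ln(Qc/Kc) = (8.314 J mol⁻¹ K⁻¹)(273 K) × ln(1130/330)
   = (2.270 kJ/mol)(1.231) = 2.79 kJ/mol
ΔG > 0, so the forward reaction is non-spontaneous (proceeds in reverse).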